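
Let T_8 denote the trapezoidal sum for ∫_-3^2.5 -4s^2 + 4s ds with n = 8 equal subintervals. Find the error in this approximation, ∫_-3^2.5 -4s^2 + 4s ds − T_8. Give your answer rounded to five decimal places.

Exact integral: ∫_-3^2.5 f(s) ds ≈ -62.3333333.
T_8 = -64.06640625.
Error ≈ -62.3333333 − (-64.06640625) ≈ 1.73307.

1.73307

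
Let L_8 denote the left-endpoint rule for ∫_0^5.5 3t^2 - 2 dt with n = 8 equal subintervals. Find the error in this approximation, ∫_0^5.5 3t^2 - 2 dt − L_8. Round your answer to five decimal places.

Exact integral: ∫_0^5.5 f(t) dt = 155.375.
L_8 ≈ 125.4794922.
Error ≈ 155.375 − 125.4794922 ≈ 29.89551.

29.89551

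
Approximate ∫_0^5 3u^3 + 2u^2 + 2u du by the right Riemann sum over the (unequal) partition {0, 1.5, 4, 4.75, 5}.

Subinterval widths: 1.5, 2.5, 0.75, 0.25.
Right endpoints: 1.5, 4, 4.75, 5.
f(1.5) = 17.625, f(4) = 232, f(4.75) = 376.140625, f(5) = 435.
Sum = Σ Δu_i · f(u_i).
Sum = 997.29296875.

997.29296875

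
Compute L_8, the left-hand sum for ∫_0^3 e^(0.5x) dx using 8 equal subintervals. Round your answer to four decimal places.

Δx = (3 − 0)/8 = 0.375.
Left endpoints: 0, 0.375, 0.75, 1.125, 1.5, 1.875, 2.25, 2.625.
f(0) ≈ 1.0000, f(0.375) ≈ 1.2062, f(0.75) ≈ 1.4550, f(1.125) ≈ 1.7551, f(1.5) ≈ 2.1170, f(1.875) ≈ 2.5536, f(2.25) ≈ 3.0802, f(2.625) ≈ 3.7155.
Sum = Δx · [f(0) + f(0.375) + f(0.75) + ...].
Sum ≈ 6.3310.

6.3310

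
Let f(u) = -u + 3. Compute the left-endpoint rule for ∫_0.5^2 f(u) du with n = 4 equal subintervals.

2.90625

Δu = (2 − 0.5)/4 = 0.375.
Left endpoints: 0.5, 0.875, 1.25, 1.625.
f(0.5) = 2.5, f(0.875) = 2.125, f(1.25) = 1.75, f(1.625) = 1.375.
Sum = Δu · [f(0.5) + f(0.875) + f(1.25) + f(1.625)].
Sum = 2.90625.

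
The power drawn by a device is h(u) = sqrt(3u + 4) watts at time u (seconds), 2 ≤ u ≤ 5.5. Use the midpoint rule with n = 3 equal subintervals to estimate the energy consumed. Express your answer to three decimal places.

13.607

Δu = (5.5 − 2)/3 = 7/6.
Midpoints: 31/12, 3.75, 59/12.
h(31/12) ≈ 3.428, h(3.75) ≈ 3.905, h(59/12) ≈ 4.330.
Sum = Δu · [h(31/12) + h(3.75) + h(59/12)].
Sum ≈ 13.607.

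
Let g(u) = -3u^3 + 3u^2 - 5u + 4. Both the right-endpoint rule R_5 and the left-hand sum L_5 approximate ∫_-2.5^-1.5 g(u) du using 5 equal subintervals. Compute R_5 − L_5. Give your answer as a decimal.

-10.75

R_5 = 46.515.
L_5 = 57.265.
R_5 − L_5 = -10.75.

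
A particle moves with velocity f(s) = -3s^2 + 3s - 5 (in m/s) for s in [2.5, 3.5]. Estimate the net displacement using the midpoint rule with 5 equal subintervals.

Δs = (3.5 − 2.5)/5 = 0.2.
Midpoints: 2.6, 2.8, 3, 3.2, 3.4.
f(2.6) = -17.48, f(2.8) = -20.12, f(3) = -23, f(3.2) = -26.12, f(3.4) = -29.48.
Sum = Δs · [f(2.6) + f(2.8) + f(3) + f(3.2) + f(3.4)].
Sum = -23.24.

-23.24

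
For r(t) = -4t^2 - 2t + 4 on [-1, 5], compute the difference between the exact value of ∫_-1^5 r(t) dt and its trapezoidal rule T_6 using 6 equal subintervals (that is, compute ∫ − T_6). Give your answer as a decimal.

Exact integral: ∫_-1^5 r(t) dt = -168.
T_6 = -172.
Error = -168 − (-172) = 4.

4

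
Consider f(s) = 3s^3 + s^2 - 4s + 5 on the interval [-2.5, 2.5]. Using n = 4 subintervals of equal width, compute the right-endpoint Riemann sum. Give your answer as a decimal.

82.8125

Δs = (2.5 − (-2.5))/4 = 1.25.
Right endpoints: -1.25, 0, 1.25, 2.5.
f(-1.25) = 5.703125, f(0) = 5, f(1.25) = 7.421875, f(2.5) = 48.125.
Sum = Δs · [f(-1.25) + f(0) + f(1.25) + f(2.5)].
Sum = 82.8125.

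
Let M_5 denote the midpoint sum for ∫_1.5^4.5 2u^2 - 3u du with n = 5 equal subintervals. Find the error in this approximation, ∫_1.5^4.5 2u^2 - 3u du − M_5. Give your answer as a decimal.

0.18

Exact integral: ∫_1.5^4.5 f(u) du = 31.5.
M_5 = 31.32.
Error = 31.5 − 31.32 = 0.18.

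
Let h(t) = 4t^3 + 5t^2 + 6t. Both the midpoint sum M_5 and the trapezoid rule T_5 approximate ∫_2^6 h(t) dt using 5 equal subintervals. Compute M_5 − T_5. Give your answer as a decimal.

M_5 = 1711.36.
T_5 = 1745.28.
M_5 − T_5 = -33.92.

-33.92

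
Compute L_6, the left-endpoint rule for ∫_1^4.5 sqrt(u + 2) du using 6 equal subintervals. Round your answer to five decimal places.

Δu = (4.5 − 1)/6 = 7/12.
Left endpoints: 1, 19/12, 13/6, 2.75, 10/3, 47/12.
f(1) ≈ 1.73205, f(19/12) ≈ 1.89297, f(13/6) ≈ 2.04124, f(2.75) ≈ 2.17945, f(10/3) ≈ 2.30940, f(47/12) ≈ 2.43242.
Sum = Δu · [f(1) + f(19/12) + f(13/6) + ...].
Sum ≈ 7.34273.

7.34273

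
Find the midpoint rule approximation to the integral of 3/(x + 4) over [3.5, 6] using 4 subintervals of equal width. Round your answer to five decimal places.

0.86267

Δx = (6 − 3.5)/4 = 0.625.
Midpoints: 3.8125, 4.4375, 5.0625, 5.6875.
f(3.8125) = 0.384, f(4.4375) = 16/45, f(5.0625) = 48/145, f(5.6875) = 48/155.
Sum = Δx · [f(3.8125) + f(4.4375) + f(5.0625) + f(5.6875)].
Sum ≈ 0.86267.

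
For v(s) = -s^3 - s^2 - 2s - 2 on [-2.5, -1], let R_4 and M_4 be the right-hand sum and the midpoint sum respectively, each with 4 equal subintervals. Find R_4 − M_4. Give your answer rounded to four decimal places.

R_4 ≈ 4.719727.
M_4 ≈ 6.815918.
R_4 − M_4 ≈ -2.0962.

-2.0962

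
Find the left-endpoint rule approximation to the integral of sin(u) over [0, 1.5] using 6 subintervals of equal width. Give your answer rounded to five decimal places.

Δu = (1.5 − 0)/6 = 0.25.
Left endpoints: 0, 0.25, 0.5, 0.75, 1, 1.25.
f(0) ≈ 0.00000, f(0.25) ≈ 0.24740, f(0.5) ≈ 0.47943, f(0.75) ≈ 0.68164, f(1) ≈ 0.84147, f(1.25) ≈ 0.94898.
Sum = Δu · [f(0) + f(0.25) + f(0.5) + ...].
Sum ≈ 0.79973.

0.79973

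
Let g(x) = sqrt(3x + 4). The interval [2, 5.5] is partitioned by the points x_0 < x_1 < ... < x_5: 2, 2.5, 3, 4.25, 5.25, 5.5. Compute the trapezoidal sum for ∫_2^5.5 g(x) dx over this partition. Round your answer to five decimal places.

Subinterval widths: 0.5, 0.5, 1.25, 1, 0.25.
g(2) ≈ 3.16228, g(2.5) ≈ 3.39116, g(3) ≈ 3.60555, g(4.25) ≈ 4.09268, g(5.25) ≈ 4.44410, g(5.5) ≈ 4.52769.
On each subinterval the trapezoid contributes (Δx_i/2)·[g(x_{i-1}) + g(x_i)].
Sum ≈ 13.58879.

13.58879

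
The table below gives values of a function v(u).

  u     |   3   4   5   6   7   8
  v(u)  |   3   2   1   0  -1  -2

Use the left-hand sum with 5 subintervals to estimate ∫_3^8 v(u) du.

5

Δu = 1.
Sum = 1·[3 + 2 + 1 + 0 + (-1)] = 5.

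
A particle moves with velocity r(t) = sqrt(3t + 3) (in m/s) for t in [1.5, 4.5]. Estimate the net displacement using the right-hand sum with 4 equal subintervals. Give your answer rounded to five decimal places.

Δt = (4.5 − 1.5)/4 = 0.75.
Right endpoints: 2.25, 3, 3.75, 4.5.
r(2.25) ≈ 3.12250, r(3) ≈ 3.46410, r(3.75) ≈ 3.77492, r(4.5) ≈ 4.06202.
Sum = Δt · [r(2.25) + r(3) + r(3.75) + r(4.5)].
Sum ≈ 10.81765.

10.81765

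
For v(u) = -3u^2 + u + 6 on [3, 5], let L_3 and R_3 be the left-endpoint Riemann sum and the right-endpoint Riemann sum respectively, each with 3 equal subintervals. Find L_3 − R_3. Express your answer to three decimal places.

30.667

L_3 ≈ -63.11111.
R_3 ≈ -93.77778.
L_3 − R_3 ≈ 30.667.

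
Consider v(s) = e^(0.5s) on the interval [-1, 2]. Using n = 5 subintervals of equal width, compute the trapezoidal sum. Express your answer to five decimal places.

Δs = (2 − (-1))/5 = 0.6.
v(-1) ≈ 0.60653, v(-0.4) ≈ 0.81873, v(0.2) ≈ 1.10517, v(0.8) ≈ 1.49182, v(1.4) ≈ 2.01375, v(2) ≈ 2.71828.
T_5 = (Δs/2)·[v(s_0) + 2v(s_1) + ... + 2v(s_{4}) + v(s_5)].
Sum ≈ 4.25513.

4.25513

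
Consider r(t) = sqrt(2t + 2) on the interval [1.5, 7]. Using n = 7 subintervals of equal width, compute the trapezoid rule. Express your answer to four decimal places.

17.5964

Δt = (7 − 1.5)/7 = 11/14.
r(1.5) ≈ 2.2361, r(16/7) ≈ 2.5635, r(43/14) ≈ 2.8536, r(27/7) ≈ 3.1168, r(65/14) ≈ 3.3594, r(38/7) ≈ 3.5857, r(87/14) ≈ 3.7985, r(7) ≈ 4.0000.
T_7 = (Δt/2)·[r(t_0) + 2r(t_1) + ... + 2r(t_{6}) + r(t_7)].
Sum ≈ 17.5964.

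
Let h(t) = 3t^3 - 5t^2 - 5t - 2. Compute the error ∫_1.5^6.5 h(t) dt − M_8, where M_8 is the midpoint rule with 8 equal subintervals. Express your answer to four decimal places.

Exact integral: ∫_1.5^6.5 h(t) dt ≈ 772.916667.
M_8 = 767.87109375.
Error ≈ 772.916667 − 767.87109375 ≈ 5.0456.

5.0456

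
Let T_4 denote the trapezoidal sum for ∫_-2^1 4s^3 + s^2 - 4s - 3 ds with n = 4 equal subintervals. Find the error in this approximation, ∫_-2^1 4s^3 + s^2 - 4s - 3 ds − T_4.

Exact integral: ∫_-2^1 f(s) ds = -15.
T_4 = -16.40625.
Error = -15 − (-16.40625) = 1.40625.

1.40625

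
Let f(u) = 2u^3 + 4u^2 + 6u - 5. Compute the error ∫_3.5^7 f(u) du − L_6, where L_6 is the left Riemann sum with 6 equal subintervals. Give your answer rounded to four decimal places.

Exact integral: ∫_3.5^7 f(u) du ≈ 1618.385417.
L_6 ≈ 1401.359086.
Error ≈ 1618.385417 − 1401.359086 ≈ 217.0263.

217.0263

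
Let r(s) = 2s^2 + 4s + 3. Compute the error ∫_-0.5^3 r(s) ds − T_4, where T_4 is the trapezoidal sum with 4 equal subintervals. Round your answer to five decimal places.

Exact integral: ∫_-0.5^3 r(s) ds ≈ 46.0833333.
T_4 = 46.9765625.
Error ≈ 46.0833333 − 46.9765625 ≈ -0.89323.

-0.89323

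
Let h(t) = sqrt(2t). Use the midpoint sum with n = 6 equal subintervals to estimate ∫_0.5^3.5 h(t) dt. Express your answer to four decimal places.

Δt = (3.5 − 0.5)/6 = 0.5.
Midpoints: 0.75, 1.25, 1.75, 2.25, 2.75, 3.25.
h(0.75) ≈ 1.2247, h(1.25) ≈ 1.5811, h(1.75) ≈ 1.8708, h(2.25) ≈ 2.1213, h(2.75) ≈ 2.3452, h(3.25) ≈ 2.5495.
Sum = Δt · [h(0.75) + h(1.25) + h(1.75) + ...].
Sum ≈ 5.8464.

5.8464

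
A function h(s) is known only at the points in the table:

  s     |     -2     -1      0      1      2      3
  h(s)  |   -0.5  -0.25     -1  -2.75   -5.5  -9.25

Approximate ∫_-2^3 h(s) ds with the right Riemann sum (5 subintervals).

Δs = 1.
Sum = 1·[(-0.25) + (-1) + (-2.75) + (-5.5) + (-9.25)] = -18.75.

-18.75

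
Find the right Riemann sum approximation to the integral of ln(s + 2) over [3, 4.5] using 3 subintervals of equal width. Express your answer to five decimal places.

2.68415

Δs = (4.5 − 3)/3 = 0.5.
Right endpoints: 3.5, 4, 4.5.
f(3.5) ≈ 1.70475, f(4) ≈ 1.79176, f(4.5) ≈ 1.87180.
Sum = Δs · [f(3.5) + f(4) + f(4.5)].
Sum ≈ 2.68415.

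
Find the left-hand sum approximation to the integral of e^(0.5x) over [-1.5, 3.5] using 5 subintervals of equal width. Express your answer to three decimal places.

8.143

Δx = (3.5 − (-1.5))/5 = 1.
Left endpoints: -1.5, -0.5, 0.5, 1.5, 2.5.
f(-1.5) ≈ 0.472, f(-0.5) ≈ 0.779, f(0.5) ≈ 1.284, f(1.5) ≈ 2.117, f(2.5) ≈ 3.490.
Sum = Δx · [f(-1.5) + f(-0.5) + f(0.5) + f(1.5) + f(2.5)].
Sum ≈ 8.143.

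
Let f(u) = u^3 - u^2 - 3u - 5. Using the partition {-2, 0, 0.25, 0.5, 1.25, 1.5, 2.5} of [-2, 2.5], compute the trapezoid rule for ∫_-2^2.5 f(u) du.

Subinterval widths: 2, 0.25, 0.25, 0.75, 0.25, 1.
f(-2) = -11, f(0) = -5, f(0.25) = -5.796875, f(0.5) = -6.625, f(1.25) = -8.359375, f(1.5) = -8.375, f(2.5) = -3.125.
On each subinterval the trapezoid contributes (Δu_i/2)·[f(u_{i-1}) + f(u_i)].
Sum = -32.36328125.

-32.36328125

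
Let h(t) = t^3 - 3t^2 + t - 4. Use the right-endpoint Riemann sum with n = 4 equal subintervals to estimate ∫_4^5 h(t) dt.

36.234375

Δt = (5 − 4)/4 = 0.25.
Right endpoints: 4.25, 4.5, 4.75, 5.
h(4.25) = 22.828125, h(4.5) = 30.875, h(4.75) = 40.234375, h(5) = 51.
Sum = Δt · [h(4.25) + h(4.5) + h(4.75) + h(5)].
Sum = 36.234375.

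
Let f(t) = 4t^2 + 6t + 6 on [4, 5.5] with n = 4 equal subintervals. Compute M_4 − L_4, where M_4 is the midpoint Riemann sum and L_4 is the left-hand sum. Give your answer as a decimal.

M_4 = 188.1796875.
L_4 = 176.015625.
M_4 − L_4 = 12.1640625.

12.1640625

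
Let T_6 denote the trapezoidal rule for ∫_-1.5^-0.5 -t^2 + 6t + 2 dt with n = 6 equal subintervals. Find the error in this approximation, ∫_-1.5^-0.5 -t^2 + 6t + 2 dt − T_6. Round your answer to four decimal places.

Exact integral: ∫_-1.5^-0.5 f(t) dt ≈ -5.083333.
T_6 ≈ -5.087963.
Error ≈ -5.083333 − (-5.087963) ≈ 0.0046.

0.0046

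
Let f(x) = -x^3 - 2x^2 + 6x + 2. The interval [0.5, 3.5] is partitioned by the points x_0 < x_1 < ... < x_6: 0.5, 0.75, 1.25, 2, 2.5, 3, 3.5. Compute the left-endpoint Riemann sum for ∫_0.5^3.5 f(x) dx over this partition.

-12.17578125

Subinterval widths: 0.25, 0.5, 0.75, 0.5, 0.5, 0.5.
Left endpoints: 0.5, 0.75, 1.25, 2, 2.5, 3.
f(0.5) = 4.375, f(0.75) = 4.953125, f(1.25) = 4.421875, f(2) = -2, f(2.5) = -11.125, f(3) = -25.
Sum = Σ Δx_i · f(x_i).
Sum = -12.17578125.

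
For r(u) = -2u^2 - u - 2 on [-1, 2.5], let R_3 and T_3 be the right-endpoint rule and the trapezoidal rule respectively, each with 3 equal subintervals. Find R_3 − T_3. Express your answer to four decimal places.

-8.1667

R_3 ≈ -30.462963.
T_3 ≈ -22.296296.
R_3 − T_3 ≈ -8.1667.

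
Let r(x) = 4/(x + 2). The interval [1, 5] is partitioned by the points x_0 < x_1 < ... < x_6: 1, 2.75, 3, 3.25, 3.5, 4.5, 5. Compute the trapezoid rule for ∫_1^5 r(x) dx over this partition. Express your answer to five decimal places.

Subinterval widths: 1.75, 0.25, 0.25, 0.25, 1, 0.5.
r(1) = 4/3, r(2.75) = 16/19, r(3) = 0.8, r(3.25) = 16/21, r(3.5) = 8/11, r(4.5) = 8/13, r(5) = 4/7.
On each subinterval the trapezoid contributes (Δx_i/2)·[r(x_{i-1}) + r(x_i)].
Sum ≈ 3.45819.

3.45819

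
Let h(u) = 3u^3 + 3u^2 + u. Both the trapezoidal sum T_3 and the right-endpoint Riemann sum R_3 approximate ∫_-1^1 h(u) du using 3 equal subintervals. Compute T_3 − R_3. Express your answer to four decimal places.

T_3 ≈ 2.444444.
R_3 ≈ 5.111111.
T_3 − R_3 ≈ -2.6667.

-2.6667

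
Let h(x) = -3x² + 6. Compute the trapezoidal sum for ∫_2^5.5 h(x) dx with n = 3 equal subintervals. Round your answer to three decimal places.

-139.757

Δx = (5.5 − 2)/3 = 7/6.
h(2) = -6, h(19/6) = -289/12, h(13/3) = -151/3, h(5.5) = -84.75.
T_3 = (Δx/2)·[h(x_0) + 2h(x_1) + 2h(x_2) + h(x_3)].
Sum ≈ -139.757.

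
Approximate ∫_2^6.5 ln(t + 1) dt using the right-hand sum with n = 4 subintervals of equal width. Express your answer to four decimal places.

Δt = (6.5 − 2)/4 = 1.125.
Right endpoints: 3.125, 4.25, 5.375, 6.5.
f(3.125) ≈ 1.4171, f(4.25) ≈ 1.6582, f(5.375) ≈ 1.8524, f(6.5) ≈ 2.0149.
Sum = Δt · [f(3.125) + f(4.25) + f(5.375) + f(6.5)].
Sum ≈ 7.8104.

7.8104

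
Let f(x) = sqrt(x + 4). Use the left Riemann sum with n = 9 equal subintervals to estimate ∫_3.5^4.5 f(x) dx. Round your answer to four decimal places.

Δx = (4.5 − 3.5)/9 = 1/9.
Left endpoints: 3.5, 65/18, 67/18, 23/6, 71/18, 73/18, 25/6, 77/18, 79/18.
f(3.5) ≈ 2.7386, f(65/18) ≈ 2.7588, f(67/18) ≈ 2.7789, f(23/6) ≈ 2.7988, f(71/18) ≈ 2.8186, f(73/18) ≈ 2.8382, f(25/6) ≈ 2.8577, f(77/18) ≈ 2.8771, f(79/18) ≈ 2.8964.
Sum = Δx · [f(3.5) + f(65/18) + f(67/18) + ...].
Sum ≈ 2.8181.

2.8181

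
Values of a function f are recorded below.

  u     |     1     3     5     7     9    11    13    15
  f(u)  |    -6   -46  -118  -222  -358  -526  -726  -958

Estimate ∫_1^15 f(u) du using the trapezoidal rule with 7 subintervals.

Δu = 2.
T_7 = (2/2)·[(-6) + 2·(-46) + 2·(-118) + 2·(-222) + 2·(-358) + 2·(-526) + 2·(-726) + (-958)] = -4956.

-4956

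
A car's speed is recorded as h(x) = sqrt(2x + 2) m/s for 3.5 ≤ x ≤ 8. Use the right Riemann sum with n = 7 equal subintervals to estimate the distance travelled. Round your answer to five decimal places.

Δx = (8 − 3.5)/7 = 9/14.
Right endpoints: 29/7, 67/14, 38/7, 85/14, 47/7, 103/14, 8.
h(29/7) ≈ 3.20713, h(67/14) ≈ 3.40168, h(38/7) ≈ 3.58569, h(85/14) ≈ 3.76070, h(47/7) ≈ 3.92792, h(103/14) ≈ 4.08831, h(8) ≈ 4.24264.
Sum = Δx · [h(29/7) + h(67/14) + h(38/7) + ...].
Sum ≈ 16.85190.

16.85190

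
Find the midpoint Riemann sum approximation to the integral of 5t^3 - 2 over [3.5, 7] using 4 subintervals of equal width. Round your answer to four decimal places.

2789.0864

Δt = (7 − 3.5)/4 = 0.875.
Midpoints: 3.9375, 4.8125, 5.6875, 6.5625.
f(3.9375) = 1242043/4096, f(4.8125) = 2274473/4096, f(5.6875) = 3759663/4096, f(6.5625) = 5779933/4096.
Sum = Δt · [f(3.9375) + f(4.8125) + f(5.6875) + f(6.5625)].
Sum ≈ 2789.0864.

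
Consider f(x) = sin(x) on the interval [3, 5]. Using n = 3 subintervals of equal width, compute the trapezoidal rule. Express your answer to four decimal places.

Δx = (5 − 3)/3 = 2/3.
f(3) ≈ 0.1411, f(11/3) ≈ -0.5013, f(13/3) ≈ -0.9290, f(5) ≈ -0.9589.
T_3 = (Δx/2)·[f(x_0) + 2f(x_1) + 2f(x_2) + f(x_3)].
Sum ≈ -1.2261.

-1.2261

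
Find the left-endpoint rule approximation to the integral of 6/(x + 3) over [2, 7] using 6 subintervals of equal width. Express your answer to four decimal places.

4.4193

Δx = (7 − 2)/6 = 5/6.
Left endpoints: 2, 17/6, 11/3, 4.5, 16/3, 37/6.
f(2) = 1.2, f(17/6) = 36/35, f(11/3) = 0.9, f(4.5) = 0.8, f(16/3) = 0.72, f(37/6) = 36/55.
Sum = Δx · [f(2) + f(17/6) + f(11/3) + ...].
Sum ≈ 4.4193.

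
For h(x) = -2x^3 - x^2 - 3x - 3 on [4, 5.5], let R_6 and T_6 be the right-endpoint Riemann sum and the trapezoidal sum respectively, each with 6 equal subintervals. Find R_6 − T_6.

-27.9375

R_6 = -417.9296875.
T_6 = -389.9921875.
R_6 − T_6 = -27.9375.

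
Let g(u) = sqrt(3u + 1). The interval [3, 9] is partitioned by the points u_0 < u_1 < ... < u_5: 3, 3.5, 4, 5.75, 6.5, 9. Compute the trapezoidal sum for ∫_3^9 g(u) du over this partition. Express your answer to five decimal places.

Subinterval widths: 0.5, 0.5, 1.75, 0.75, 2.5.
g(3) ≈ 3.16228, g(3.5) ≈ 3.39116, g(4) ≈ 3.60555, g(5.75) ≈ 4.27200, g(6.5) ≈ 4.52769, g(9) ≈ 5.29150.
On each subinterval the trapezoid contributes (Δu_i/2)·[g(u_{i-1}) + g(u_i)].
Sum ≈ 25.85428.

25.85428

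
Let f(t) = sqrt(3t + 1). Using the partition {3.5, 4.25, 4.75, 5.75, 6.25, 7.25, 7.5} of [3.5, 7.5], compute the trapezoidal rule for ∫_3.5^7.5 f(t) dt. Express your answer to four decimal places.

Subinterval widths: 0.75, 0.5, 1, 0.5, 1, 0.25.
f(3.5) ≈ 3.3912, f(4.25) ≈ 3.7081, f(4.75) ≈ 3.9051, f(5.75) ≈ 4.2720, f(6.25) ≈ 4.4441, f(7.25) ≈ 4.7697, f(7.5) ≈ 4.8477.
On each subinterval the trapezoid contributes (Δt_i/2)·[f(t_{i-1}) + f(t_i)].
Sum ≈ 16.6422.

16.6422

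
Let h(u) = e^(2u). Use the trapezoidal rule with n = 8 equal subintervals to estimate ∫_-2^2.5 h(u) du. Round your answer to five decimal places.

Δu = (2.5 − (-2))/8 = 0.5625.
h(-2) ≈ 0.01832, h(-1.4375) ≈ 0.05642, h(-0.875) ≈ 0.17377, h(-0.3125) ≈ 0.53526, h(0.25) ≈ 1.64872, h(0.8125) ≈ 5.07842, h(1.375) ≈ 15.64263, h(1.9375) ≈ 48.18270, h(2.5) ≈ 148.41316.
T_8 = (Δu/2)·[h(u_0) + 2h(u_1) + ... + 2h(u_{7}) + h(u_8)].
Sum ≈ 81.86268.

81.86268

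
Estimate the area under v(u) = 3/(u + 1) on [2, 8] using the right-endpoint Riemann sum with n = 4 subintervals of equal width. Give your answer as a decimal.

2.85

Δu = (8 − 2)/4 = 1.5.
Right endpoints: 3.5, 5, 6.5, 8.
v(3.5) = 2/3, v(5) = 0.5, v(6.5) = 0.4, v(8) = 1/3.
Sum = Δu · [v(3.5) + v(5) + v(6.5) + v(8)].
Sum = 2.85.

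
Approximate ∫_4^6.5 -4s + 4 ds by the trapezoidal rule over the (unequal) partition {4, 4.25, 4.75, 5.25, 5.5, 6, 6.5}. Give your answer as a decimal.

-42.5

Subinterval widths: 0.25, 0.5, 0.5, 0.25, 0.5, 0.5.
f(4) = -12, f(4.25) = -13, f(4.75) = -15, f(5.25) = -17, f(5.5) = -18, f(6) = -20, f(6.5) = -22.
On each subinterval the trapezoid contributes (Δs_i/2)·[f(s_{i-1}) + f(s_i)].
Sum = -42.5.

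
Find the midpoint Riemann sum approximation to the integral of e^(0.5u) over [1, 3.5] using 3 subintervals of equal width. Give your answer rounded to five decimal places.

Δu = (3.5 − 1)/3 = 5/6.
Midpoints: 17/12, 2.25, 37/12.
f(17/12) ≈ 2.03060, f(2.25) ≈ 3.08022, f(37/12) ≈ 4.67237.
Sum = Δu · [f(17/12) + f(2.25) + f(37/12)].
Sum ≈ 8.15266.

8.15266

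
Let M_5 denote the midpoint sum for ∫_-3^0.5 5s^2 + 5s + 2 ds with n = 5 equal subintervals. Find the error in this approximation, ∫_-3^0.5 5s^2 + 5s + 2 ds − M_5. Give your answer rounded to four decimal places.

Exact integral: ∫_-3^0.5 f(s) ds ≈ 30.333333.
M_5 = 29.61875.
Error ≈ 30.333333 − 29.61875 ≈ 0.7146.

0.7146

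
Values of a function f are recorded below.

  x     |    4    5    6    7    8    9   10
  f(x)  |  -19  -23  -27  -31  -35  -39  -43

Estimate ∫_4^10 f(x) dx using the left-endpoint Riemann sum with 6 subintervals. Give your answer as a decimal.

-174

Δx = 1.
Sum = 1·[(-19) + (-23) + (-27) + (-31) + (-35) + (-39)] = -174.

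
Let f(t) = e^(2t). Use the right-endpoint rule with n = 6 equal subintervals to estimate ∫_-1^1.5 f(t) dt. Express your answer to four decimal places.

14.7021

Δt = (1.5 − (-1))/6 = 5/12.
Right endpoints: -7/12, -1/6, 0.25, 2/3, 13/12, 1.5.
f(-7/12) ≈ 0.3114, f(-1/6) ≈ 0.7165, f(0.25) ≈ 1.6487, f(2/3) ≈ 3.7937, f(13/12) ≈ 8.7291, f(1.5) ≈ 20.0855.
Sum = Δt · [f(-7/12) + f(-1/6) + f(0.25) + ...].
Sum ≈ 14.7021.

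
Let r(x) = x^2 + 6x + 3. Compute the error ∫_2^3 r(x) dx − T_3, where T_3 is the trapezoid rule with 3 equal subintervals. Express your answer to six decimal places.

-0.018519

Exact integral: ∫_2^3 r(x) dx ≈ 24.33333333.
T_3 ≈ 24.35185185.
Error ≈ 24.33333333 − 24.35185185 ≈ -0.018519.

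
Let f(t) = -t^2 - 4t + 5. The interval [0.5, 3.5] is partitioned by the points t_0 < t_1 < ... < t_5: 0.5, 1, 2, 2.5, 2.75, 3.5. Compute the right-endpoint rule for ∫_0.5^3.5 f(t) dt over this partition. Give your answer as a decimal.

Subinterval widths: 0.5, 1, 0.5, 0.25, 0.75.
Right endpoints: 1, 2, 2.5, 2.75, 3.5.
f(1) = 0, f(2) = -7, f(2.5) = -11.25, f(2.75) = -13.5625, f(3.5) = -21.25.
Sum = Σ Δt_i · f(t_i).
Sum = -31.953125.

-31.953125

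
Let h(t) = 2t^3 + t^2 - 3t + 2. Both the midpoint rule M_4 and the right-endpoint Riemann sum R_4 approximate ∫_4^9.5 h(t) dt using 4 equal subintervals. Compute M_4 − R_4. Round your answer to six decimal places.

-1238.477539

M_4 ≈ 4072.65332031.
R_4 ≈ 5311.13085938.
M_4 − R_4 ≈ -1238.477539.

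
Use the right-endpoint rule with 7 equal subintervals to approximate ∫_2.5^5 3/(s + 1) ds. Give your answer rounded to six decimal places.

Δs = (5 − 2.5)/7 = 5/14.
Right endpoints: 20/7, 45/14, 25/7, 55/14, 30/7, 65/14, 5.
f(20/7) = 7/9, f(45/14) = 42/59, f(25/7) = 0.65625, f(55/14) = 14/23, f(30/7) = 21/37, f(65/14) = 42/79, f(5) = 0.5.
Sum = Δs · [f(20/7) + f(45/14) + f(25/7) + ...].
Sum ≈ 1.554929.

1.554929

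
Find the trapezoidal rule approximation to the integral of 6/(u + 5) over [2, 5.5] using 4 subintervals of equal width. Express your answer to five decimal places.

Δu = (5.5 − 2)/4 = 0.875.
f(2) = 6/7, f(2.875) = 16/21, f(3.75) = 24/35, f(4.625) = 48/77, f(5.5) = 4/7.
T_4 = (Δu/2)·[f(u_0) + 2f(u_1) + 2f(u_2) + 2f(u_3) + f(u_4)].
Sum ≈ 2.43712.

2.43712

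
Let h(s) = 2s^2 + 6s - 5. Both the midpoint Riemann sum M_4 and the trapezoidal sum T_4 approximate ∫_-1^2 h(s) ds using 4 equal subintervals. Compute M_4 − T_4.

M_4 = -0.28125.
T_4 = 0.5625.
M_4 − T_4 = -0.84375.

-0.84375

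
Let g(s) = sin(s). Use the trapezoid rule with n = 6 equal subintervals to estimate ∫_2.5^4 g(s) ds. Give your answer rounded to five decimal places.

-0.14673

Δs = (4 − 2.5)/6 = 0.25.
g(2.5) ≈ 0.59847, g(2.75) ≈ 0.38166, g(3) ≈ 0.14112, g(3.25) ≈ -0.10820, g(3.5) ≈ -0.35078, g(3.75) ≈ -0.57156, g(4) ≈ -0.75680.
T_6 = (Δs/2)·[g(s_0) + 2g(s_1) + ... + 2g(s_{5}) + g(s_6)].
Sum ≈ -0.14673.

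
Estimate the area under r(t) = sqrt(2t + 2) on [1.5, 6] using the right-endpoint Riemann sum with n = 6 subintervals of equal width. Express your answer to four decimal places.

14.2905

Δt = (6 − 1.5)/6 = 0.75.
Right endpoints: 2.25, 3, 3.75, 4.5, 5.25, 6.
r(2.25) ≈ 2.5495, r(3) ≈ 2.8284, r(3.75) ≈ 3.0822, r(4.5) ≈ 3.3166, r(5.25) ≈ 3.5355, r(6) ≈ 3.7417.
Sum = Δt · [r(2.25) + r(3) + r(3.75) + ...].
Sum ≈ 14.2905.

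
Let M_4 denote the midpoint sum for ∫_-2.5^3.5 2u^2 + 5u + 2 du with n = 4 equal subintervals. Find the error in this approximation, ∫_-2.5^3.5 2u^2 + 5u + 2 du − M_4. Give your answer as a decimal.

Exact integral: ∫_-2.5^3.5 f(u) du = 66.
M_4 = 63.75.
Error = 66 − 63.75 = 2.25.

2.25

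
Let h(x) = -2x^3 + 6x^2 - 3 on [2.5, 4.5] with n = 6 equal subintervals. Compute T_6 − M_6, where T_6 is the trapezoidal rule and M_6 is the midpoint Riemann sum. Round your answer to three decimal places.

-0.833

T_6 ≈ -41.05556.
M_6 ≈ -40.22222.
T_6 − M_6 ≈ -0.833.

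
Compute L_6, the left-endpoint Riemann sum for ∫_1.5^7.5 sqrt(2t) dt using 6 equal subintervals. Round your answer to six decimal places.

16.536046

Δt = (7.5 − 1.5)/6 = 1.
Left endpoints: 1.5, 2.5, 3.5, 4.5, 5.5, 6.5.
f(1.5) ≈ 1.732051, f(2.5) ≈ 2.236068, f(3.5) ≈ 2.645751, f(4.5) ≈ 3.000000, f(5.5) ≈ 3.316625, f(6.5) ≈ 3.605551.
Sum = Δt · [f(1.5) + f(2.5) + f(3.5) + ...].
Sum ≈ 16.536046.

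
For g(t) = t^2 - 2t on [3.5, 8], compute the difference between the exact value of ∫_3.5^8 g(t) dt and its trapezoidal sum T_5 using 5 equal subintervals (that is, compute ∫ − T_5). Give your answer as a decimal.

Exact integral: ∫_3.5^8 g(t) dt = 104.625.
T_5 = 105.2325.
Error = 104.625 − 105.2325 = -0.6075.

-0.6075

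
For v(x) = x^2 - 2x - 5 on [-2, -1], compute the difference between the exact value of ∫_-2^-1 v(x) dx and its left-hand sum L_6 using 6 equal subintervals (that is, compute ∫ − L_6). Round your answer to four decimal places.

Exact integral: ∫_-2^-1 v(x) dx ≈ 0.333333.
L_6 ≈ 0.754630.
Error ≈ 0.333333 − 0.754630 ≈ -0.4213.

-0.4213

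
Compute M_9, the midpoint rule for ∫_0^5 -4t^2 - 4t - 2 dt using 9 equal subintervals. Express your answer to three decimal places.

-226.152

Δt = (5 − 0)/9 = 5/9.
Midpoints: 5/18, 5/6, 25/18, 35/18, 2.5, 55/18, 65/18, 25/6, 85/18.
f(5/18) = -277/81, f(5/6) = -73/9, f(25/18) = -1237/81, f(35/18) = -2017/81, f(2.5) = -37, f(55/18) = -4177/81, f(65/18) = -5557/81, f(25/6) = -793/9, f(85/18) = -8917/81.
Sum = Δt · [f(5/18) + f(5/6) + f(25/18) + ...].
Sum ≈ -226.152.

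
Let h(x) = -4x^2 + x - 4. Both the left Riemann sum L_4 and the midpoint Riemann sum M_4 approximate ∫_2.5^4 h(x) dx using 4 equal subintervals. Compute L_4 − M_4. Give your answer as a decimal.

L_4 = -58.734375.
M_4 = -65.5546875.
L_4 − M_4 = 6.8203125.

6.8203125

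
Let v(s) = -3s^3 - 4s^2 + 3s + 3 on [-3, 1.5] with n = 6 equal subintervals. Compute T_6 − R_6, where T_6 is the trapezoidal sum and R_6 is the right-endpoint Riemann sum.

18.984375

T_6 = 20.98828125.
R_6 = 2.00390625.
T_6 − R_6 = 18.984375.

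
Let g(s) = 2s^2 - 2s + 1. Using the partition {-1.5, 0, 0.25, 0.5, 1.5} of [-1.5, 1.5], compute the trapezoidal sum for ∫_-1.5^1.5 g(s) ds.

Subinterval widths: 1.5, 0.25, 0.25, 1.
g(-1.5) = 8.5, g(0) = 1, g(0.25) = 0.625, g(0.5) = 0.5, g(1.5) = 2.5.
On each subinterval the trapezoid contributes (Δs_i/2)·[g(s_{i-1}) + g(s_i)].
Sum = 8.96875.

8.96875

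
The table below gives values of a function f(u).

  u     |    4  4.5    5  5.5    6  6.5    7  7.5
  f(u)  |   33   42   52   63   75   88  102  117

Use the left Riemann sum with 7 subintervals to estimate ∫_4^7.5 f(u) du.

227.5

Δu = 0.5.
Sum = 0.5·[33 + 42 + 52 + 63 + 75 + 88 + 102] = 227.5.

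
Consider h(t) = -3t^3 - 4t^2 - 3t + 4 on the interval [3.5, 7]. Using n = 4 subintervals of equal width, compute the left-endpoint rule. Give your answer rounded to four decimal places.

Δt = (7 − 3.5)/4 = 0.875.
Left endpoints: 3.5, 4.375, 5.25, 6.125.
h(3.5) = -184.125, h(4.375) = -172497/512, h(5.25) = -556.109375, h(6.125) = -437139/512.
Sum = Δt · [h(3.5) + h(4.375) + h(5.25) + h(6.125)].
Sum ≈ -1689.5635.

-1689.5635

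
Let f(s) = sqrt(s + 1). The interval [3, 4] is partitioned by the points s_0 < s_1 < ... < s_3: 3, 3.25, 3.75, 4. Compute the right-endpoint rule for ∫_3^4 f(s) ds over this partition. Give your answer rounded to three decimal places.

2.164

Subinterval widths: 0.25, 0.5, 0.25.
Right endpoints: 3.25, 3.75, 4.
f(3.25) ≈ 2.062, f(3.75) ≈ 2.179, f(4) ≈ 2.236.
Sum = Σ Δs_i · f(s_i).
Sum ≈ 2.164.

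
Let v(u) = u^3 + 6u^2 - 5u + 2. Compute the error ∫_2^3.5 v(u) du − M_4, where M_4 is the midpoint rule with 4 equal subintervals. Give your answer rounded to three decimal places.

Exact integral: ∫_2^3.5 v(u) du = 85.640625.
M_4 ≈ 85.39014.
Error ≈ 85.640625 − 85.39014 ≈ 0.250.

0.250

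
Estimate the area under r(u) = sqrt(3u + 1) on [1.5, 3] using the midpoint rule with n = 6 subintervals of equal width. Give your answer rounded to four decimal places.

Δu = (3 − 1.5)/6 = 0.25.
Midpoints: 1.625, 1.875, 2.125, 2.375, 2.625, 2.875.
r(1.625) ≈ 2.4238, r(1.875) ≈ 2.5739, r(2.125) ≈ 2.7157, r(2.375) ≈ 2.8504, r(2.625) ≈ 2.9791, r(2.875) ≈ 3.1024.
Sum = Δu · [r(1.625) + r(1.875) + r(2.125) + ...].
Sum ≈ 4.1613.

4.1613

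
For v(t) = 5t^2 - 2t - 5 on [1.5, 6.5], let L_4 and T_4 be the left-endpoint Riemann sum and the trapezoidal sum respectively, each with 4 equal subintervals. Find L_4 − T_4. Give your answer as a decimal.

L_4 = 274.84375.
T_4 = 393.59375.
L_4 − T_4 = -118.75.

-118.75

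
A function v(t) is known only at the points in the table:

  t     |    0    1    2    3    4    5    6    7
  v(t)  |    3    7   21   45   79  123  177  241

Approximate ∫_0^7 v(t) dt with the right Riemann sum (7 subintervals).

693

Δt = 1.
Sum = 1·[7 + 21 + 45 + 79 + 123 + 177 + 241] = 693.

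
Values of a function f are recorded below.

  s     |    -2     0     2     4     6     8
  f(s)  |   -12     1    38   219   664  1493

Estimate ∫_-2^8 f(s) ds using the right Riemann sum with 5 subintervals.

4830

Δs = 2.
Sum = 2·[1 + 38 + 219 + 664 + 1493] = 4830.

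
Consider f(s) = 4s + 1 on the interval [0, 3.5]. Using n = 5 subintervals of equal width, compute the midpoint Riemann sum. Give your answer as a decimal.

28

Δs = (3.5 − 0)/5 = 0.7.
Midpoints: 0.35, 1.05, 1.75, 2.45, 3.15.
f(0.35) = 2.4, f(1.05) = 5.2, f(1.75) = 8, f(2.45) = 10.8, f(3.15) = 13.6.
Sum = Δs · [f(0.35) + f(1.05) + f(1.75) + f(2.45) + f(3.15)].
Sum = 28.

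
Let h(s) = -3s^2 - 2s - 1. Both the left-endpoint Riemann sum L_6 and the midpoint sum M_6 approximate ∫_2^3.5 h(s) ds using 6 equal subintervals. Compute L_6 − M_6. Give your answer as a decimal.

3.3984375

L_6 = -41.203125.
M_6 = -44.6015625.
L_6 − M_6 = 3.3984375.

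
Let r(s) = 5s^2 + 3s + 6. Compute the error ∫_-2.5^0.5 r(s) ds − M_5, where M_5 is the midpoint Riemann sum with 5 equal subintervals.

0.45

Exact integral: ∫_-2.5^0.5 r(s) ds = 35.25.
M_5 = 34.8.
Error = 35.25 − 34.8 = 0.45.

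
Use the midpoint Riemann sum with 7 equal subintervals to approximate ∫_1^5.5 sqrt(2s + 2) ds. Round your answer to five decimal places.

Δs = (5.5 − 1)/7 = 9/14.
Midpoints: 37/28, 55/28, 73/28, 3.25, 109/28, 127/28, 145/28.
f(37/28) ≈ 2.15473, f(55/28) ≈ 2.43487, f(73/28) ≈ 2.68594, f(3.25) ≈ 2.91548, f(109/28) ≈ 3.12821, f(127/28) ≈ 3.32738, f(145/28) ≈ 3.51527.
Sum = Δs · [f(37/28) + f(55/28) + f(73/28) + ...].
Sum ≈ 12.96120.

12.96120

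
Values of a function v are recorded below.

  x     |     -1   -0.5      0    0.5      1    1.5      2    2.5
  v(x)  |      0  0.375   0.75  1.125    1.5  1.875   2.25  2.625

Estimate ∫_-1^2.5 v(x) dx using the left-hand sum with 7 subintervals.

3.9375

Δx = 0.5.
Sum = 0.5·[0 + 0.375 + 0.75 + 1.125 + 1.5 + 1.875 + 2.25] = 3.9375.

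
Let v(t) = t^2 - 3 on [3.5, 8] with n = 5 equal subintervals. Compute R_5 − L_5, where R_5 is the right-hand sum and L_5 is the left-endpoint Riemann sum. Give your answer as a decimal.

R_5 = 166.77.
L_5 = 120.195.
R_5 − L_5 = 46.575.

46.575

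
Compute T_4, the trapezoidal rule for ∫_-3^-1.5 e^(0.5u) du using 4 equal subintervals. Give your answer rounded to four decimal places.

Δu = (-1.5 − (-3))/4 = 0.375.
f(-3) ≈ 0.2231, f(-2.625) ≈ 0.2691, f(-2.25) ≈ 0.3247, f(-1.875) ≈ 0.3916, f(-1.5) ≈ 0.4724.
T_4 = (Δu/2)·[f(u_0) + 2f(u_1) + 2f(u_2) + 2f(u_3) + f(u_4)].
Sum ≈ 0.4999.

0.4999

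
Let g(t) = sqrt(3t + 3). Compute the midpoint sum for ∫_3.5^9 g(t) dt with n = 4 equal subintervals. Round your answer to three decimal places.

Δt = (9 − 3.5)/4 = 1.375.
Midpoints: 4.1875, 5.5625, 6.9375, 8.3125.
g(4.1875) ≈ 3.945, g(5.5625) ≈ 4.437, g(6.9375) ≈ 4.880, g(8.3125) ≈ 5.286.
Sum = Δt · [g(4.1875) + g(5.5625) + g(6.9375) + g(8.3125)].
Sum ≈ 25.503.

25.503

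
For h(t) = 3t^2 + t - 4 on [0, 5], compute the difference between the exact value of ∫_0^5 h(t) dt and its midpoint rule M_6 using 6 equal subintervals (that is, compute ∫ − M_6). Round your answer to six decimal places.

Exact integral: ∫_0^5 h(t) dt = 117.5.
M_6 ≈ 116.63194444.
Error ≈ 117.5 − 116.63194444 ≈ 0.868056.

0.868056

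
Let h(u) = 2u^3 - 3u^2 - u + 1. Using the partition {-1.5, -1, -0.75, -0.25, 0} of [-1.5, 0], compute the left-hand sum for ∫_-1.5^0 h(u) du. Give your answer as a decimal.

Subinterval widths: 0.5, 0.25, 0.5, 0.25.
Left endpoints: -1.5, -1, -0.75, -0.25.
h(-1.5) = -11, h(-1) = -3, h(-0.75) = -0.78125, h(-0.25) = 1.03125.
Sum = Σ Δu_i · h(u_i).
Sum = -6.3828125.

-6.3828125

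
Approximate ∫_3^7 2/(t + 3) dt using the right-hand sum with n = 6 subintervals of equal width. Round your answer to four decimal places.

0.9785

Δt = (7 − 3)/6 = 2/3.
Right endpoints: 11/3, 13/3, 5, 17/3, 19/3, 7.
f(11/3) = 0.3, f(13/3) = 3/11, f(5) = 0.25, f(17/3) = 3/13, f(19/3) = 3/14, f(7) = 0.2.
Sum = Δt · [f(11/3) + f(13/3) + f(5) + ...].
Sum ≈ 0.9785.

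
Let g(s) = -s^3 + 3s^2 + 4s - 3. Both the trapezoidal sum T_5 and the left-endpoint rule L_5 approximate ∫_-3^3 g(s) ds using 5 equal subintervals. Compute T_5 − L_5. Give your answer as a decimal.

T_5 = 40.32.
L_5 = 58.32.
T_5 − L_5 = -18.

-18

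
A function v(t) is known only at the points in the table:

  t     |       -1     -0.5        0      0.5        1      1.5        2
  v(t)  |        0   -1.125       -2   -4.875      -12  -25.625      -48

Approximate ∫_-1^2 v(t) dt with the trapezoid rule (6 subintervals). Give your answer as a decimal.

Δt = 0.5.
T_6 = (0.5/2)·[0 + 2·(-1.125) + 2·(-2) + 2·(-4.875) + 2·(-12) + 2·(-25.625) + (-48)] = -34.8125.

-34.8125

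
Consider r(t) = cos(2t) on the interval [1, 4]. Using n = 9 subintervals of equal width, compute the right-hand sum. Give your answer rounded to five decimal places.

Δt = (4 − 1)/9 = 1/3.
Right endpoints: 4/3, 5/3, 2, 7/3, 8/3, 3, 10/3, 11/3, 4.
r(4/3) ≈ -0.88933, r(5/3) ≈ -0.98167, r(2) ≈ -0.65364, r(7/3) ≈ -0.04571, r(8/3) ≈ 0.58180, r(3) ≈ 0.96017, r(10/3) ≈ 0.92737, r(11/3) ≈ 0.49744, r(4) ≈ -0.14550.
Sum = Δt · [r(4/3) + r(5/3) + r(2) + ...].
Sum ≈ 0.08364.

0.08364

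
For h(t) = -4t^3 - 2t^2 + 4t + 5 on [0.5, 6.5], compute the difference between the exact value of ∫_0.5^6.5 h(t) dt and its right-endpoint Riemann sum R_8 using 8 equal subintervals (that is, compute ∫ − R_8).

Exact integral: ∫_0.5^6.5 h(t) dt = -1854.
R_8 = -2313.
Error = -1854 − (-2313) = 459.

459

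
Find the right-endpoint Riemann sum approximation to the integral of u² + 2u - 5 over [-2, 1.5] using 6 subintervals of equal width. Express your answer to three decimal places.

-13.729

Δu = (1.5 − (-2))/6 = 7/12.
Right endpoints: -17/12, -5/6, -0.25, 1/3, 11/12, 1.5.
f(-17/12) = -839/144, f(-5/6) = -215/36, f(-0.25) = -5.4375, f(1/3) = -38/9, f(11/12) = -335/144, f(1.5) = 0.25.
Sum = Δu · [f(-17/12) + f(-5/6) + f(-0.25) + ...].
Sum ≈ -13.729.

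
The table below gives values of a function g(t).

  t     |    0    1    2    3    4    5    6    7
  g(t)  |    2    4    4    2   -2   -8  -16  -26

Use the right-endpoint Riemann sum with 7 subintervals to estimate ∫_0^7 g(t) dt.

-42

Δt = 1.
Sum = 1·[4 + 4 + 2 + (-2) + (-8) + (-16) + (-26)] = -42.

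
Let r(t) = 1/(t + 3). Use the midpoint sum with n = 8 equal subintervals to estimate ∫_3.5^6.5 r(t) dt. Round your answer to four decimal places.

Δt = (6.5 − 3.5)/8 = 0.375.
Midpoints: 3.6875, 4.0625, 4.4375, 4.8125, 5.1875, 5.5625, 5.9375, 6.3125.
r(3.6875) = 16/107, r(4.0625) = 16/113, r(4.4375) = 16/119, r(4.8125) = 0.128, r(5.1875) = 16/131, r(5.5625) = 16/137, r(5.9375) = 16/143, r(6.3125) = 16/149.
Sum = Δt · [r(3.6875) + r(4.0625) + r(4.4375) + ...].
Sum ≈ 0.3794.

0.3794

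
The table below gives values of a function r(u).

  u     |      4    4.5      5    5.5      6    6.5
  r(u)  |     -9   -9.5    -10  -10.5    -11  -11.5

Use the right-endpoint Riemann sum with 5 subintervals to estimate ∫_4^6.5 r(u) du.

Δu = 0.5.
Sum = 0.5·[(-9.5) + (-10) + (-10.5) + (-11) + (-11.5)] = -26.25.

-26.25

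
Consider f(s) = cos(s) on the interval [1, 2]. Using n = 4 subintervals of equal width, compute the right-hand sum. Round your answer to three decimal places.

-0.052

Δs = (2 − 1)/4 = 0.25.
Right endpoints: 1.25, 1.5, 1.75, 2.
f(1.25) ≈ 0.315, f(1.5) ≈ 0.071, f(1.75) ≈ -0.178, f(2) ≈ -0.416.
Sum = Δs · [f(1.25) + f(1.5) + f(1.75) + f(2)].
Sum ≈ -0.052.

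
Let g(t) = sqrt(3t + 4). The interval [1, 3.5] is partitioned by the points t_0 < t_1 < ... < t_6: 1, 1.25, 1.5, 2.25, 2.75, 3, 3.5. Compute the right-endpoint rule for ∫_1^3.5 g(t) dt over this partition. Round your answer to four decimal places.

8.4392

Subinterval widths: 0.25, 0.25, 0.75, 0.5, 0.25, 0.5.
Right endpoints: 1.25, 1.5, 2.25, 2.75, 3, 3.5.
g(1.25) ≈ 2.7839, g(1.5) ≈ 2.9155, g(2.25) ≈ 3.2787, g(2.75) ≈ 3.5000, g(3) ≈ 3.6056, g(3.5) ≈ 3.8079.
Sum = Σ Δt_i · g(t_i).
Sum ≈ 8.4392.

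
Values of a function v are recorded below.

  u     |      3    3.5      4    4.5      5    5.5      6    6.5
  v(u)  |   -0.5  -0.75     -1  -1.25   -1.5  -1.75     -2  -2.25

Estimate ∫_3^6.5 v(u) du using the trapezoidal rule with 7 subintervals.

Δu = 0.5.
T_7 = (0.5/2)·[(-0.5) + 2·(-0.75) + 2·(-1) + 2·(-1.25) + 2·(-1.5) + 2·(-1.75) + 2·(-2) + (-2.25)] = -4.8125.

-4.8125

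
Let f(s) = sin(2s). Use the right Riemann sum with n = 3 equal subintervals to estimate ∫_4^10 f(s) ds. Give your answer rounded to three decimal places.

0.177

Δs = (10 − 4)/3 = 2.
Right endpoints: 6, 8, 10.
f(6) ≈ -0.537, f(8) ≈ -0.288, f(10) ≈ 0.913.
Sum = Δs · [f(6) + f(8) + f(10)].
Sum ≈ 0.177.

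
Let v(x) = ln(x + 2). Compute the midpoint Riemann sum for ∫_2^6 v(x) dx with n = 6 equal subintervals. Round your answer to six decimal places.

Δx = (6 − 2)/6 = 2/3.
Midpoints: 7/3, 3, 11/3, 13/3, 5, 17/3.
v(7/3) ≈ 1.466337, v(3) ≈ 1.609438, v(11/3) ≈ 1.734601, v(13/3) ≈ 1.845827, v(5) ≈ 1.945910, v(17/3) ≈ 2.036882.
Sum = Δx · [v(7/3) + v(3) + v(11/3) + ...].
Sum ≈ 7.092663.

7.092663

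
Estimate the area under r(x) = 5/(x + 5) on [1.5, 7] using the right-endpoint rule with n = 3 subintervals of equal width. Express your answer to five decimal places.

2.76553

Δx = (7 − 1.5)/3 = 11/6.
Right endpoints: 10/3, 31/6, 7.
r(10/3) = 0.6, r(31/6) = 30/61, r(7) = 5/12.
Sum = Δx · [r(10/3) + r(31/6) + r(7)].
Sum ≈ 2.76553.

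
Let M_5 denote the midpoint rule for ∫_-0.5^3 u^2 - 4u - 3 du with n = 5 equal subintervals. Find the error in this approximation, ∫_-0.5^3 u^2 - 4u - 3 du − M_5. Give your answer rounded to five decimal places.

0.14292

Exact integral: ∫_-0.5^3 f(u) du ≈ -18.9583333.
M_5 = -19.10125.
Error ≈ -18.9583333 − (-19.10125) ≈ 0.14292.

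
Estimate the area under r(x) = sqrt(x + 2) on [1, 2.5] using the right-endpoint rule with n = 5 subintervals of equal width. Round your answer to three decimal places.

Δx = (2.5 − 1)/5 = 0.3.
Right endpoints: 1.3, 1.6, 1.9, 2.2, 2.5.
r(1.3) ≈ 1.817, r(1.6) ≈ 1.897, r(1.9) ≈ 1.975, r(2.2) ≈ 2.049, r(2.5) ≈ 2.121.
Sum = Δx · [r(1.3) + r(1.6) + r(1.9) + r(2.2) + r(2.5)].
Sum ≈ 2.958.

2.958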